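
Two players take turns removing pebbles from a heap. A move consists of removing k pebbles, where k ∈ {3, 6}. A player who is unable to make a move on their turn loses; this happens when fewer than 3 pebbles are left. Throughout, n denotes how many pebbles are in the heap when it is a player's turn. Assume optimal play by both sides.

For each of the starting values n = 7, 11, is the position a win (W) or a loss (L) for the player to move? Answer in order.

7: W, 11: L

Work bottom-up. With no move the player to move loses. Otherwise the position is W if at least one move leads to an L position for the opponent, and L if every move leads to a W.
n=0: no move → L
n=1: no move → L
n=2: no move → L
n=3: W (go to 0, an L position)
n=4: W (go to 1, an L position)
n=5: W (go to 2, an L position)
n=6: W (go to 0, an L position)
n=7: W (go to 1, an L position)
n=8: W (go to 2, an L position)
n=9: L (options 6(W), 3(W) are all W)
n=10: L (options 7(W), 4(W) are all W)
n=11: L (options 8(W), 5(W) are all W)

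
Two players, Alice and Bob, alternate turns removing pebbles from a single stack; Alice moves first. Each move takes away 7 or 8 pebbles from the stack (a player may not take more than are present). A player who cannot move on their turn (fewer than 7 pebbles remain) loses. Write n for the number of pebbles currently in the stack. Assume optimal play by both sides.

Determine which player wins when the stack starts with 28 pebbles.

Compute win/loss labels from the base case upward. A position with no move is L. Any other position is W if it can reach an L in one move, else L.
n=0: no move → L
n=1: no move → L
n=2: no move → L
n=3: no move → L
n=4: no move → L
n=5: no move → L
n=6: no move → L
n=7: →0(L), so W
n=8: →1(L), so W
n=9: →2(L), so W
n=10: →3(L), so W
n=11: →4(L), so W
n=12: →5(L), so W
n=13: →6(L), so W
n=14: →6(L), so W
n=15: →8(W), 7(W) — all W, so L
n=16: →9(W), 8(W) — all W, so L
n=17: →10(W), 9(W) — all W, so L
n=18: →11(W), 10(W) — all W, so L
n=19: →12(W), 11(W) — all W, so L
n=20: →13(W), 12(W) — all W, so L
n=21: →14(W), 13(W) — all W, so L
n=22: →15(L), so W
n=23: →16(L), so W
n=24: →17(L), so W
n=25: →18(L), so W
n=26: →19(L), so W
n=27: →20(L), so W
n=28: →21(L), so W
From 28 Alice can remove 7, leaving 21, reaching an L position.

Alice wins.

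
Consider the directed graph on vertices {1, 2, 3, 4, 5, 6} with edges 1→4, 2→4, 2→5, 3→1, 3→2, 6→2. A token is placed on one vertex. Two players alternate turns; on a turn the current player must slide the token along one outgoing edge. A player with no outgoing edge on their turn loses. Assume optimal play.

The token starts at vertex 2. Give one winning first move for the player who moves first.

Move to 4.

Compute win/loss labels from the base case upward. A position with no move is L. Any other position is W if it can reach an L in one move, else L.
Every edge goes from a vertex to one that appears earlier in the order 5, 4, 2, 6, 1, 3, so processing vertices in that order labels each vertex after all of its successors.
5: no outgoing edge → L
4: no outgoing edge → L
2: W (go to 4, an L position)
6: L (sole option 2(W) is W)
1: W (go to 4, an L position)
3: L (options 1(W), 2(W) are all W)
From 2, the L positions reachable in one move are: 4, 5. Any move reaching one of these is winning.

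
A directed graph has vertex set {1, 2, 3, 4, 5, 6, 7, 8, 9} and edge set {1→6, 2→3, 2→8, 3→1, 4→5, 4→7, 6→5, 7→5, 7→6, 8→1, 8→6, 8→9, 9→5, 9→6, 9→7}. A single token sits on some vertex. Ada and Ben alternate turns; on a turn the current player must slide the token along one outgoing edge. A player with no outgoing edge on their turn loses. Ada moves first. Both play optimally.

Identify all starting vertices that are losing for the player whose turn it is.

1, 2, 5

Work bottom-up. With no move the player to move loses. Otherwise the position is W if at least one move leads to an L position for the opponent, and L if every move leads to a W.
Every edge goes from a vertex to one that appears earlier in the order 5, 6, 7, 9, 1, 3, 4, 8, 2, so processing vertices in that order labels each vertex after all of its successors.
5: no outgoing edge → L
6: can move to 5, which is L ⇒ W
7: can move to 5, which is L ⇒ W
9: can move to 5, which is L ⇒ W
1: the only move is to 6(W), a W ⇒ L
3: can move to 1, which is L ⇒ W
4: can move to 5, which is L ⇒ W
8: can move to 1, which is L ⇒ W
2: moves to 8(W), 3(W); every one is W ⇒ L
The losing starting vertices are exactly the entries labelled L in this table (3 of them).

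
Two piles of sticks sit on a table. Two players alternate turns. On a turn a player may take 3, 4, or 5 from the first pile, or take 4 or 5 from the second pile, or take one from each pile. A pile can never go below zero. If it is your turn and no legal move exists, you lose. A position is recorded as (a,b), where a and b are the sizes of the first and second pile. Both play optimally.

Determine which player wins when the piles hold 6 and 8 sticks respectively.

Build the W/L table. Terminal = L. A non-terminal position is W if it has a move to some L; otherwise it is L.
No move ever increases a pile, so every position that can arise here has a ≤ 6 and b ≤ 8; it is enough to label the cells with 0 ≤ a ≤ 6 and 0 ≤ b ≤ 8.
Every move lowers a or b (never raises either), so fill the grid row by row in increasing a, and left to right within a row: each cell's successors are then already labelled.
      b=0  b=1  b=2  b=3  b=4  b=5  b=6  b=7  b=8
a=0:    L    L    L    L    W    W    W    W    W
a=1:    L    W    W    W    W    W    L    L    L
a=2:    L    W    L    L    W    W    W    W    W
a=3:    W    W    W    W    W    L    L    L    L
a=4:    W    W    W    W    L    L    W    W    W
a=5:    W    W    W    W    L    W    W    W    W
a=6:    W    L    W    W    L    W    W    W    W
Cells with no legal move (terminal, hence L): (0,0), (0,1), (0,2), (0,3), (1,0), (2,0).
The remaining L cells, each justified by listing all of its moves:
(1,6): L (options (1,2)(W), (1,1)(W), (0,5)(W) are all W)
(1,7): L (options (1,3)(W), (1,2)(W), (0,6)(W) are all W)
(1,8): L (options (1,4)(W), (1,3)(W), (0,7)(W) are all W)
(2,2): L (sole option (1,1)(W) is W)
(2,3): L (sole option (1,2)(W) is W)
(3,5): L (options (0,5)(W), (3,1)(W), (3,0)(W), (2,4)(W) are all W)
(3,6): L (options (0,6)(W), (3,2)(W), (3,1)(W), (2,5)(W) are all W)
(3,7): L (options (0,7)(W), (3,3)(W), (3,2)(W), (2,6)(W) are all W)
(3,8): L (options (0,8)(W), (3,4)(W), (3,3)(W), (2,7)(W) are all W)
(4,4): L (options (1,4)(W), (0,4)(W), (4,0)(W), (3,3)(W) are all W)
(4,5): L (options (1,5)(W), (0,5)(W), (4,1)(W), (4,0)(W), (3,4)(W) are all W)
(5,4): L (options (2,4)(W), (1,4)(W), (0,4)(W), (5,0)(W), (4,3)(W) are all W)
(6,1): L (options (3,1)(W), (2,1)(W), (1,1)(W), (5,0)(W) are all W)
(6,4): L (options (3,4)(W), (2,4)(W), (1,4)(W), (6,0)(W), (5,3)(W) are all W)
Every other cell has at least one move into one of the L cells above, so it is W.
From (6,8) the player to move can move to (3,8), reaching an L position.

The first player wins.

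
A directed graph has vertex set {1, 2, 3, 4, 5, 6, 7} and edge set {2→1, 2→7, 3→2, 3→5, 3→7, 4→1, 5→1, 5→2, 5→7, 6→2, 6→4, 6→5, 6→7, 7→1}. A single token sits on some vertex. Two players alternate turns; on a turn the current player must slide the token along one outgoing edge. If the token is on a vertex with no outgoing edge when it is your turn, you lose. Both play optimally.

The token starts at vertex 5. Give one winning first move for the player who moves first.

Move to 1.

Positions with no move are L. A position that does have a move is losing for the player to move precisely when every available move leads to a winning position for the opponent. Fill in the labels:
Every edge goes from a vertex to one that appears earlier in the order 1, 4, 7, 2, 5, 3, 6, so processing vertices in that order labels each vertex after all of its successors.
1: no outgoing edge → L
4: reaches L-position 1 → W
7: reaches L-position 1 → W
2: reaches L-position 1 → W
5: reaches L-position 1 → W
3: only reaches 5(W), 2(W), 7(W), all W → L
6: only reaches 5(W), 2(W), 7(W), 4(W), all W → L
From 5, the L positions reachable in one move are: 1.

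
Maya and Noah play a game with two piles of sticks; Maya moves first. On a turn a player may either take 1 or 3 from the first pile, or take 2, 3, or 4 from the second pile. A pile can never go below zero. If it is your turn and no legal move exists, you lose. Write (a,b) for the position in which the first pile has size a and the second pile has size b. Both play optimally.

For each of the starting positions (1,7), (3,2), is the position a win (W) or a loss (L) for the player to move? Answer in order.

(1,7): W, (3,2): L

Compute win/loss labels from the base case upward. A position with no move is L. Any other position is W if it can reach an L in one move, else L.
No move ever increases a pile, so every position that can arise here has a ≤ 3 and b ≤ 7; it is enough to label the cells with 0 ≤ a ≤ 3 and 0 ≤ b ≤ 7.
Every move lowers a or b (never raises either), so fill the grid row by row in increasing a, and left to right within a row: each cell's successors are then already labelled.
      b=0  b=1  b=2  b=3  b=4  b=5  b=6  b=7
a=0:    L    L    W    W    W    W    L    L
a=1:    W    W    L    L    W    W    W    W
a=2:    L    L    W    W    W    W    L    L
a=3:    W    W    L    L    W    W    W    W
Cells with no legal move (terminal, hence L): (0,0), (0,1).
The remaining L cells, each justified by listing all of its moves:
(0,6): →(0,4)(W), (0,3)(W), (0,2)(W) — all W, so L
(0,7): →(0,5)(W), (0,4)(W), (0,3)(W) — all W, so L
(1,2): →(0,2)(W), (1,0)(W) — all W, so L
(1,3): →(0,3)(W), (1,1)(W), (1,0)(W) — all W, so L
(2,0): →(1,0)(W) only, which is W, so L
(2,1): →(1,1)(W) only, which is W, so L
(2,6): →(1,6)(W), (2,4)(W), (2,3)(W), (2,2)(W) — all W, so L
(2,7): →(1,7)(W), (2,5)(W), (2,4)(W), (2,3)(W) — all W, so L
(3,2): →(2,2)(W), (0,2)(W), (3,0)(W) — all W, so L
(3,3): →(2,3)(W), (0,3)(W), (3,1)(W), (3,0)(W) — all W, so L
Every other cell has at least one move into one of the L cells above, so it is W.
(1,7): the move to (0,7) reaches an L cell, so W
(3,2): one of the L cells justified above, so L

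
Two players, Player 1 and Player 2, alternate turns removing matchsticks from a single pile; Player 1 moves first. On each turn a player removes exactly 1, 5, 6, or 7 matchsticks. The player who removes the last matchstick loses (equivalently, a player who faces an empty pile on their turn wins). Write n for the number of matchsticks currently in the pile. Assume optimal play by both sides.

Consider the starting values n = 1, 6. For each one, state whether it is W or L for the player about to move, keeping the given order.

Work bottom-up. With no move the player to move wins. Otherwise the position is W if at least one move leads to an L position for the opponent, and L if every move leads to a W.
n=0: no move; the opponent has just taken the last matchstick and therefore loses → W
n=1: only reaches 0(W), which is W → L
n=2: reaches L-position 1 → W
n=3: only reaches 2(W), which is W → L
n=4: reaches L-position 3 → W
n=5: only reaches 4(W), 0(W), all W → L
n=6: reaches L-position 5 → W

1: L, 6: W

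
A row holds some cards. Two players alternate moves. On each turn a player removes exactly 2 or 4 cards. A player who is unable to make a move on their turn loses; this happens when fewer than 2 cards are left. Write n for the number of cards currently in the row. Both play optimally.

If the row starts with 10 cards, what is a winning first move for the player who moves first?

Build the W/L table. Terminal = L. A non-terminal position is W if it has a move to some L; otherwise it is L.
n=0: no move → L
n=1: no move → L
n=2: →0(L), so W
n=3: →1(L), so W
n=4: →0(L), so W
n=5: →1(L), so W
n=6: →4(W), 2(W) — all W, so L
n=7: →5(W), 3(W) — all W, so L
n=8: →6(L), so W
n=9: →7(L), so W
n=10: →6(L), so W
From 10, the L positions reachable in one move are: 6.

Remove 4, leaving 6.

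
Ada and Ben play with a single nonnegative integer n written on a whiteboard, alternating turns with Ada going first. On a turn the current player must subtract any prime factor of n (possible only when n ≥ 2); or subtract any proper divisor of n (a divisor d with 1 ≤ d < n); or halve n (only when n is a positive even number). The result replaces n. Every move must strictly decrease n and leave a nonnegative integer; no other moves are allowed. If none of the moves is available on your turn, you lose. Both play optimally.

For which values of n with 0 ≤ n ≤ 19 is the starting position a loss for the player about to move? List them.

0, 1, 4, 9, 14

Compute win/loss labels from the base case upward. A position with no move is L. Any other position is W if it can reach an L in one move, else L.
n=0: no move → L
n=1: no move → L
n=2: can move to 0, which is L ⇒ W
n=3: can move to 0, which is L ⇒ W
n=4: moves to 2(W), 3(W); every one is W ⇒ L
n=5: can move to 0, which is L ⇒ W
n=6: can move to 4, which is L ⇒ W
n=7: can move to 0, which is L ⇒ W
n=8: can move to 4, which is L ⇒ W
n=9: moves to 6(W), 8(W); every one is W ⇒ L
n=10: can move to 9, which is L ⇒ W
n=11: can move to 0, which is L ⇒ W
n=12: can move to 9, which is L ⇒ W
n=13: can move to 0, which is L ⇒ W
n=14: moves to 7(W), 12(W), 13(W); every one is W ⇒ L
n=15: can move to 14, which is L ⇒ W
n=16: can move to 14, which is L ⇒ W
n=17: can move to 0, which is L ⇒ W
n=18: can move to 9, which is L ⇒ W
n=19: can move to 0, which is L ⇒ W
Reading off the rows marked L gives the requested list; there are 5 such values of n.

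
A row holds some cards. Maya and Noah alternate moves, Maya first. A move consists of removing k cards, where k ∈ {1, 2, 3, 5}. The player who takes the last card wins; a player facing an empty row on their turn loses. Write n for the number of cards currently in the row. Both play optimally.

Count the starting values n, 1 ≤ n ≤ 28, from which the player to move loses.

7

Use the standard recursion: the mover loses at a terminal position; elsewhere, the mover wins exactly when some move hands the opponent an L position.
n=0: no move → L
n=1: reaches L-position 0 → W
n=2: reaches L-position 0 → W
n=3: reaches L-position 0 → W
n=4: only reaches 3(W), 2(W), 1(W), all W → L
n=5: reaches L-position 4 → W
n=6: reaches L-position 4 → W
n=7: reaches L-position 4 → W
n=8: only reaches 7(W), 6(W), 5(W), 3(W), all W → L
n=9: reaches L-position 8 → W
n=10: reaches L-position 8 → W
n=11: reaches L-position 8 → W
n=12: only reaches 11(W), 10(W), 9(W), 7(W), all W → L
n=13: reaches L-position 12 → W
n=14: reaches L-position 12 → W
n=15: reaches L-position 12 → W
n=16: only reaches 15(W), 14(W), 13(W), 11(W), all W → L
n=17: reaches L-position 16 → W
n=18: reaches L-position 16 → W
n=19: reaches L-position 16 → W
n=20: only reaches 19(W), 18(W), 17(W), 15(W), all W → L
n=21: reaches L-position 20 → W
n=22: reaches L-position 20 → W
n=23: reaches L-position 20 → W
n=24: only reaches 23(W), 22(W), 21(W), 19(W), all W → L
n=25: reaches L-position 24 → W
n=26: reaches L-position 24 → W
n=27: reaches L-position 24 → W
n=28: only reaches 27(W), 26(W), 25(W), 23(W), all W → L
L entries with 1 ≤ n ≤ 28 (n=0 is outside the asked range and is not counted): n = 4, 8, 12, 16, 20, 24, 28; that makes 7.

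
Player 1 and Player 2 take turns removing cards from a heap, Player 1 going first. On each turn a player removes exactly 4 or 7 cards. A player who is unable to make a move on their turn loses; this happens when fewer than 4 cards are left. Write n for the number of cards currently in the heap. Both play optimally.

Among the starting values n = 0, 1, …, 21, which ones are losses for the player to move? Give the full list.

0, 1, 2, 3, 11, 12, 13, 14

Work bottom-up. With no move the player to move loses. Otherwise the position is W if at least one move leads to an L position for the opponent, and L if every move leads to a W.
n=0: no move → L
n=1: no move → L
n=2: no move → L
n=3: no move → L
n=4: reaches L-position 0 → W
n=5: reaches L-position 1 → W
n=6: reaches L-position 2 → W
n=7: reaches L-position 3 → W
n=8: reaches L-position 1 → W
n=9: reaches L-position 2 → W
n=10: reaches L-position 3 → W
n=11: only reaches 7(W), 4(W), all W → L
n=12: only reaches 8(W), 5(W), all W → L
n=13: only reaches 9(W), 6(W), all W → L
n=14: only reaches 10(W), 7(W), all W → L
n=15: reaches L-position 11 → W
n=16: reaches L-position 12 → W
n=17: reaches L-position 13 → W
n=18: reaches L-position 14 → W
n=19: reaches L-position 12 → W
n=20: reaches L-position 13 → W
n=21: reaches L-position 14 → W
Reading off the rows marked L gives the requested list; there are 8 such values of n.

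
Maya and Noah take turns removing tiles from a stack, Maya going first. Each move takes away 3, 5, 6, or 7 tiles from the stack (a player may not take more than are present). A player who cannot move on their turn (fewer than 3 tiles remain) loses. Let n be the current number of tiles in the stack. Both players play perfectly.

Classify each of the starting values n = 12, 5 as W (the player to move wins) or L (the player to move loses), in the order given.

12: L, 5: W

Work bottom-up. With no move the player to move loses. Otherwise the position is W if at least one move leads to an L position for the opponent, and L if every move leads to a W.
n=0: no move → L
n=1: no move → L
n=2: no move → L
n=3: W (go to 0, an L position)
n=4: W (go to 1, an L position)
n=5: W (go to 2, an L position)
n=6: W (go to 1, an L position)
n=7: W (go to 2, an L position)
n=8: W (go to 2, an L position)
n=9: W (go to 2, an L position)
n=10: L (options 7(W), 5(W), 4(W), 3(W) are all W)
n=11: L (options 8(W), 6(W), 5(W), 4(W) are all W)
n=12: L (options 9(W), 7(W), 6(W), 5(W) are all W)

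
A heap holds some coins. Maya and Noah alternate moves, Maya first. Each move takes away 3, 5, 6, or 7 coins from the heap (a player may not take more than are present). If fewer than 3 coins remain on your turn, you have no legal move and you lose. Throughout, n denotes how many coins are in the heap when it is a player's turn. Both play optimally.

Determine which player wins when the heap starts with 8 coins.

Compute win/loss labels from the base case upward. A position with no move is L. Any other position is W if it can reach an L in one move, else L.
n=0: no move → L
n=1: no move → L
n=2: no move → L
n=3: →0(L), so W
n=4: →1(L), so W
n=5: →2(L), so W
n=6: →1(L), so W
n=7: →2(L), so W
n=8: →2(L), so W
The starting position 8 is W: Maya should remove 6, leaving 2, handing over an L position.

Maya wins.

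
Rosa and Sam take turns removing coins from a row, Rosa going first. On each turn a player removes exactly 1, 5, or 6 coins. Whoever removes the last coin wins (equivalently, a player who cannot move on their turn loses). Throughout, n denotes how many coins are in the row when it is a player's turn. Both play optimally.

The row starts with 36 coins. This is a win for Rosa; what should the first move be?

Remove 1, leaving 35.

Classify positions by backward induction: terminal positions (no move available) are L. From any other position, the mover wins iff some move reaches an L.
n=0: no move → L
n=1: reaches L-position 0 → W
n=2: only reaches 1(W), which is W → L
n=3: reaches L-position 2 → W
n=4: only reaches 3(W), which is W → L
n=5: reaches L-position 4 → W
n=6: reaches L-position 0 → W
n=7: reaches L-position 2 → W
n=8: reaches L-position 2 → W
n=9: reaches L-position 4 → W
n=10: reaches L-position 4 → W
n=11: only reaches 10(W), 6(W), 5(W), all W → L
n=12: reaches L-position 11 → W
n=13: only reaches 12(W), 8(W), 7(W), all W → L
n=14: reaches L-position 13 → W
n=15: only reaches 14(W), 10(W), 9(W), all W → L
n=16: reaches L-position 15 → W
n=17: reaches L-position 11 → W
n=18: reaches L-position 13 → W
n=19: reaches L-position 13 → W
n=20: reaches L-position 15 → W
n=21: reaches L-position 15 → W
n=22: only reaches 21(W), 17(W), 16(W), all W → L
n=23: reaches L-position 22 → W
n=24: only reaches 23(W), 19(W), 18(W), all W → L
n=25: reaches L-position 24 → W
n=26: only reaches 25(W), 21(W), 20(W), all W → L
n=27: reaches L-position 26 → W
n=28: reaches L-position 22 → W
n=29: reaches L-position 24 → W
n=30: reaches L-position 24 → W
n=31: reaches L-position 26 → W
n=32: reaches L-position 26 → W
n=33: only reaches 32(W), 28(W), 27(W), all W → L
n=34: reaches L-position 33 → W
n=35: only reaches 34(W), 30(W), 29(W), all W → L
n=36: reaches L-position 35 → W
From 36, the L positions reachable in one move are: 35.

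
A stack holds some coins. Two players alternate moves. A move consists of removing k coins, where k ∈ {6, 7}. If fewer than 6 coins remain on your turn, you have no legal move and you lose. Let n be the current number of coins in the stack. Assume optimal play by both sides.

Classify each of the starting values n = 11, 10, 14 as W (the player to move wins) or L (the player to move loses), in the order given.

11: W, 10: W, 14: L

Positions with no move are L. A position that does have a move is losing for the player to move precisely when every available move leads to a winning position for the opponent. Fill in the labels:
n=0: no move → L
n=1: no move → L
n=2: no move → L
n=3: no move → L
n=4: no move → L
n=5: no move → L
n=6: reaches L-position 0 → W
n=7: reaches L-position 1 → W
n=8: reaches L-position 2 → W
n=9: reaches L-position 3 → W
n=10: reaches L-position 4 → W
n=11: reaches L-position 5 → W
n=12: reaches L-position 5 → W
n=13: only reaches 7(W), 6(W), all W → L
n=14: only reaches 8(W), 7(W), all W → L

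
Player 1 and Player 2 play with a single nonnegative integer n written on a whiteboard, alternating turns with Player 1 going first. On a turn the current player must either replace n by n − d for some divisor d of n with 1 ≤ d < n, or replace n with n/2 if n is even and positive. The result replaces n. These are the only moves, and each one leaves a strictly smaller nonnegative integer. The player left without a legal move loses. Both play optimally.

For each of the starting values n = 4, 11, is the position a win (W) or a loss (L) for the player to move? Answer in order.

Build the W/L table. Terminal = L. A non-terminal position is W if it has a move to some L; otherwise it is L.
n=0: no move → L
n=1: no move → L
n=2: reaches L-position 1 → W
n=3: only reaches 2(W), which is W → L
n=4: reaches L-position 3 → W
n=5: only reaches 4(W), which is W → L
n=6: reaches L-position 3 → W
n=7: only reaches 6(W), which is W → L
n=8: reaches L-position 7 → W
n=9: only reaches 6(W), 8(W), all W → L
n=10: reaches L-position 5 → W
n=11: only reaches 10(W), which is W → L

4: W, 11: L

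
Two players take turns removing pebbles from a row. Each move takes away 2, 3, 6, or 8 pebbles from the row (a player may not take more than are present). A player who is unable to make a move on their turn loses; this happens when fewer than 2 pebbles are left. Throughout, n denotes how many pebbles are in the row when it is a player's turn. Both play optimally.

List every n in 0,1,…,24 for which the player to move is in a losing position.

Classify positions by backward induction: terminal positions (no move available) are L. From any other position, the mover wins iff some move reaches an L.
n=0: no move → L
n=1: no move → L
n=2: →0(L), so W
n=3: →1(L), so W
n=4: →1(L), so W
n=5: →3(W), 2(W) — all W, so L
n=6: →0(L), so W
n=7: →5(L), so W
n=8: →5(L), so W
n=9: →1(L), so W
n=10: →8(W), 7(W), 4(W), 2(W) — all W, so L
n=11: →5(L), so W
n=12: →10(L), so W
n=13: →10(L), so W
n=14: →12(W), 11(W), 8(W), 6(W) — all W, so L
n=15: →13(W), 12(W), 9(W), 7(W) — all W, so L
n=16: →14(L), so W
n=17: →15(L), so W
n=18: →15(L), so W
n=19: →17(W), 16(W), 13(W), 11(W) — all W, so L
n=20: →14(L), so W
n=21: →19(L), so W
n=22: →19(L), so W
n=23: →15(L), so W
n=24: →22(W), 21(W), 18(W), 16(W) — all W, so L
The losing starting values of n are exactly the entries labelled L in this table (8 of them).

0, 1, 5, 10, 14, 15, 19, 24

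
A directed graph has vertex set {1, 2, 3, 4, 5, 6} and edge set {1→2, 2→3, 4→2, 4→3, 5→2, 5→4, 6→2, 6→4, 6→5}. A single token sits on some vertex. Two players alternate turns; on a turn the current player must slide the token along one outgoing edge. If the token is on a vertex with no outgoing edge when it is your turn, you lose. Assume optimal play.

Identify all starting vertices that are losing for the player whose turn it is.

1, 3, 5

Positions with no move are L. A position that does have a move is losing for the player to move precisely when every available move leads to a winning position for the opponent. Fill in the labels:
Every edge goes from a vertex to one that appears earlier in the order 3, 2, 4, 5, 6, 1, so processing vertices in that order labels each vertex after all of its successors.
3: no outgoing edge → L
2: →3(L), so W
4: →3(L), so W
5: →4(W), 2(W) — all W, so L
6: →5(L), so W
1: →2(W) only, which is W, so L
Reading off the rows marked L gives the requested list; there are 3 such vertices.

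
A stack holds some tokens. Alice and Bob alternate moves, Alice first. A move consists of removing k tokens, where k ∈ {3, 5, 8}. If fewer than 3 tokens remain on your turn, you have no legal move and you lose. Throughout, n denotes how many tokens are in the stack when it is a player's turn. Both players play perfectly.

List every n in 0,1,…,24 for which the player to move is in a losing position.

Label each position W (a win for the player to move) or L (a loss). A position with no legal move is L; any other position is W exactly when some move reaches an L, and L when every move reaches a W.
n=0: no move → L
n=1: no move → L
n=2: no move → L
n=3: W (go to 0, an L position)
n=4: W (go to 1, an L position)
n=5: W (go to 2, an L position)
n=6: W (go to 1, an L position)
n=7: W (go to 2, an L position)
n=8: W (go to 0, an L position)
n=9: W (go to 1, an L position)
n=10: W (go to 2, an L position)
n=11: L (options 8(W), 6(W), 3(W) are all W)
n=12: L (options 9(W), 7(W), 4(W) are all W)
n=13: L (options 10(W), 8(W), 5(W) are all W)
n=14: W (go to 11, an L position)
n=15: W (go to 12, an L position)
n=16: W (go to 13, an L position)
n=17: W (go to 12, an L position)
n=18: W (go to 13, an L position)
n=19: W (go to 11, an L position)
n=20: W (go to 12, an L position)
n=21: W (go to 13, an L position)
n=22: L (options 19(W), 17(W), 14(W) are all W)
n=23: L (options 20(W), 18(W), 15(W) are all W)
n=24: L (options 21(W), 19(W), 16(W) are all W)
Reading off the rows marked L gives the requested list; there are 9 such values of n.

0, 1, 2, 11, 12, 13, 22, 23, 24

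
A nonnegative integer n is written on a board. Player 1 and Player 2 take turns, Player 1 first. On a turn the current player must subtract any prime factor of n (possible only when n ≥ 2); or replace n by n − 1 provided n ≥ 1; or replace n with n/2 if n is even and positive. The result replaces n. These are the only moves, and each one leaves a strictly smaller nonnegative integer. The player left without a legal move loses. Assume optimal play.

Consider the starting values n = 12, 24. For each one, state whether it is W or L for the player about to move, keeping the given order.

12: W, 24: L

Classify positions by backward induction: terminal positions (no move available) are L. From any other position, the mover wins iff some move reaches an L.
n=0: no move → L
n=1: →0(L), so W
n=2: →0(L), so W
n=3: →0(L), so W
n=4: →2(W), 3(W) — all W, so L
n=5: →0(L), so W
n=6: →4(L), so W
n=7: →0(L), so W
n=8: →4(L), so W
n=9: →6(W), 8(W) — all W, so L
n=10: →9(L), so W
n=11: →0(L), so W
n=12: →9(L), so W
n=13: →0(L), so W
n=14: →7(W), 12(W), 13(W) — all W, so L
n=15: →14(L), so W
n=16: →14(L), so W
n=17: →0(L), so W
n=18: →9(L), so W
n=19: →0(L), so W
n=20: →10(W), 15(W), 18(W), 19(W) — all W, so L
n=21: →14(L), so W
n=22: →20(L), so W
n=23: →0(L), so W
n=24: →12(W), 21(W), 22(W), 23(W) — all W, so L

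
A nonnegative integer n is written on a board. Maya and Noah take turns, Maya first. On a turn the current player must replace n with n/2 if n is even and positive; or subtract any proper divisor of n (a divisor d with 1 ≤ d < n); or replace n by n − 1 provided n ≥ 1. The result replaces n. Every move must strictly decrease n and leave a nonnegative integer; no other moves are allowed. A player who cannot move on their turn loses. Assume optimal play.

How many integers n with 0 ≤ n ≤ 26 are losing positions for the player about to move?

Use the standard recursion: the mover loses at a terminal position; elsewhere, the mover wins exactly when some move hands the opponent an L position.
n=0: no move → L
n=1: →0(L), so W
n=2: →1(W) only, which is W, so L
n=3: →2(L), so W
n=4: →2(L), so W
n=5: →4(W) only, which is W, so L
n=6: →5(L), so W
n=7: →6(W) only, which is W, so L
n=8: →7(L), so W
n=9: →6(W), 8(W) — all W, so L
n=10: →5(L), so W
n=11: →10(W) only, which is W, so L
n=12: →9(L), so W
n=13: →12(W) only, which is W, so L
n=14: →7(L), so W
n=15: →10(W), 12(W), 14(W) — all W, so L
n=16: →15(L), so W
n=17: →16(W) only, which is W, so L
n=18: →9(L), so W
n=19: →18(W) only, which is W, so L
n=20: →15(L), so W
n=21: →14(W), 18(W), 20(W) — all W, so L
n=22: →11(L), so W
n=23: →22(W) only, which is W, so L
n=24: →21(L), so W
n=25: →20(W), 24(W) — all W, so L
n=26: →13(L), so W
L entries with 0 ≤ n ≤ 26: n = 0, 2, 5, 7, 9, 11, 13, 15, 17, 19, 21, 23, 25; that makes 13.

13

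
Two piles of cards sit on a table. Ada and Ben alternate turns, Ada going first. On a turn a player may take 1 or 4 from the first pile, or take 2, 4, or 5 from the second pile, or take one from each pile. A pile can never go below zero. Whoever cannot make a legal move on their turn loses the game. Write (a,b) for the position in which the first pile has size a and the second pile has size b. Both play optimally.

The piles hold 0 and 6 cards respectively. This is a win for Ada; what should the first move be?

Build the W/L table. Terminal = L. A non-terminal position is W if it has a move to some L; otherwise it is L.
No move ever increases a pile, so every position that can arise here has a ≤ 0 and b ≤ 6; it is enough to label the cells with 0 ≤ a ≤ 0 and 0 ≤ b ≤ 6.
Every move lowers a or b (never raises either), so fill the grid row by row in increasing a, and left to right within a row: each cell's successors are then already labelled.
      b=0  b=1  b=2  b=3  b=4  b=5  b=6
a=0:    L    L    W    W    W    W    W
Cells with no legal move (terminal, hence L): (0,0), (0,1).
Every other cell has at least one move into one of the L cells above, so it is W.
From (0,6), the L positions reachable in one move are: (0,1).

Move to (0,1).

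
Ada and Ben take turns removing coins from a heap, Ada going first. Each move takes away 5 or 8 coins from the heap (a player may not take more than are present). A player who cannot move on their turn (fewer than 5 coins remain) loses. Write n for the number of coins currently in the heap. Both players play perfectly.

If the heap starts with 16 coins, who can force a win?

Build the W/L table. Terminal = L. A non-terminal position is W if it has a move to some L; otherwise it is L.
n=0: no move → L
n=1: no move → L
n=2: no move → L
n=3: no move → L
n=4: no move → L
n=5: reaches L-position 0 → W
n=6: reaches L-position 1 → W
n=7: reaches L-position 2 → W
n=8: reaches L-position 3 → W
n=9: reaches L-position 4 → W
n=10: reaches L-position 2 → W
n=11: reaches L-position 3 → W
n=12: reaches L-position 4 → W
n=13: only reaches 8(W), 5(W), all W → L
n=14: only reaches 9(W), 6(W), all W → L
n=15: only reaches 10(W), 7(W), all W → L
n=16: only reaches 11(W), 8(W), all W → L
Every move from 16 reaches a W position, so the mover loses.

Ben wins.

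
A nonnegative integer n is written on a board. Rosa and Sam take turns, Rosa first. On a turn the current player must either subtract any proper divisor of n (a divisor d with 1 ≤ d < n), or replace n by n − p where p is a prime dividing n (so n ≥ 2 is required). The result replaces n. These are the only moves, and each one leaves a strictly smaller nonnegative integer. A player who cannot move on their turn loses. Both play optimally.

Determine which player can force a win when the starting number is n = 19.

Positions with no move are L. A position that does have a move is losing for the player to move precisely when every available move leads to a winning position for the opponent. Fill in the labels:
n=0: no move → L
n=1: no move → L
n=2: →0(L), so W
n=3: →0(L), so W
n=4: →2(W), 3(W) — all W, so L
n=5: →0(L), so W
n=6: →4(L), so W
n=7: →0(L), so W
n=8: →4(L), so W
n=9: →6(W), 8(W) — all W, so L
n=10: →9(L), so W
n=11: →0(L), so W
n=12: →9(L), so W
n=13: →0(L), so W
n=14: →7(W), 12(W), 13(W) — all W, so L
n=15: →14(L), so W
n=16: →14(L), so W
n=17: →0(L), so W
n=18: →9(L), so W
n=19: →0(L), so W
From 19 Rosa can move to 0, reaching an L position.

Rosa wins.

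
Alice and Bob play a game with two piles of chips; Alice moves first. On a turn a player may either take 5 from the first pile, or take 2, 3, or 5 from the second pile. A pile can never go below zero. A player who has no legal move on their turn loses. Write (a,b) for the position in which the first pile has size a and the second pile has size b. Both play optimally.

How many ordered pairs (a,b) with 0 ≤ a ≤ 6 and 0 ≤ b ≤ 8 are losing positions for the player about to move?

24

Positions with no move are L. A position that does have a move is losing for the player to move precisely when every available move leads to a winning position for the opponent. Fill in the labels:
Every move lowers a or b (never raises either), so fill the grid row by row in increasing a, and left to right within a row: each cell's successors are then already labelled.
      b=0  b=1  b=2  b=3  b=4  b=5  b=6  b=7  b=8
a=0:    L    L    W    W    W    W    W    L    L
a=1:    L    L    W    W    W    W    W    L    L
a=2:    L    L    W    W    W    W    W    L    L
a=3:    L    L    W    W    W    W    W    L    L
a=4:    L    L    W    W    W    W    W    L    L
a=5:    W    W    L    L    W    W    W    W    W
a=6:    W    W    L    L    W    W    W    W    W
Cells with no legal move (terminal, hence L): (0,0), (0,1), (1,0), (1,1), (2,0), (2,1), (3,0), (3,1), (4,0), (4,1).
The remaining L cells, each justified by listing all of its moves:
(0,7): moves to (0,5)(W), (0,4)(W), (0,2)(W); every one is W ⇒ L
(0,8): moves to (0,6)(W), (0,5)(W), (0,3)(W); every one is W ⇒ L
(1,7): moves to (1,5)(W), (1,4)(W), (1,2)(W); every one is W ⇒ L
(1,8): moves to (1,6)(W), (1,5)(W), (1,3)(W); every one is W ⇒ L
(2,7): moves to (2,5)(W), (2,4)(W), (2,2)(W); every one is W ⇒ L
(2,8): moves to (2,6)(W), (2,5)(W), (2,3)(W); every one is W ⇒ L
(3,7): moves to (3,5)(W), (3,4)(W), (3,2)(W); every one is W ⇒ L
(3,8): moves to (3,6)(W), (3,5)(W), (3,3)(W); every one is W ⇒ L
(4,7): moves to (4,5)(W), (4,4)(W), (4,2)(W); every one is W ⇒ L
(4,8): moves to (4,6)(W), (4,5)(W), (4,3)(W); every one is W ⇒ L
(5,2): moves to (0,2)(W), (5,0)(W); every one is W ⇒ L
(5,3): moves to (0,3)(W), (5,1)(W), (5,0)(W); every one is W ⇒ L
(6,2): moves to (1,2)(W), (6,0)(W); every one is W ⇒ L
(6,3): moves to (1,3)(W), (6,1)(W), (6,0)(W); every one is W ⇒ L
Every other cell has at least one move into one of the L cells above, so it is W.
L cells per row: a=0: 4, a=1: 4, a=2: 4, a=3: 4, a=4: 4, a=5: 2, a=6: 2; total 24.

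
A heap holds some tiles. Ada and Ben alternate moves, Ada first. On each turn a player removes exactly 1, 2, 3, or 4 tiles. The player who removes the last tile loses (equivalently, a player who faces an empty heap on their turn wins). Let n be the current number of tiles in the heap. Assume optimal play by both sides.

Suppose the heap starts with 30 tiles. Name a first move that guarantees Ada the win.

Classify positions by backward induction: terminal positions (no move available) are W. From any other position, the mover wins iff some move reaches an L.
n=0: no move; the opponent has just taken the last tile and therefore loses → W
n=1: only reaches 0(W), which is W → L
n=2: reaches L-position 1 → W
n=3: reaches L-position 1 → W
n=4: reaches L-position 1 → W
n=5: reaches L-position 1 → W
n=6: only reaches 5(W), 4(W), 3(W), 2(W), all W → L
n=7: reaches L-position 6 → W
n=8: reaches L-position 6 → W
n=9: reaches L-position 6 → W
n=10: reaches L-position 6 → W
n=11: only reaches 10(W), 9(W), 8(W), 7(W), all W → L
n=12: reaches L-position 11 → W
n=13: reaches L-position 11 → W
n=14: reaches L-position 11 → W
n=15: reaches L-position 11 → W
n=16: only reaches 15(W), 14(W), 13(W), 12(W), all W → L
n=17: reaches L-position 16 → W
n=18: reaches L-position 16 → W
n=19: reaches L-position 16 → W
n=20: reaches L-position 16 → W
n=21: only reaches 20(W), 19(W), 18(W), 17(W), all W → L
n=22: reaches L-position 21 → W
n=23: reaches L-position 21 → W
n=24: reaches L-position 21 → W
n=25: reaches L-position 21 → W
n=26: only reaches 25(W), 24(W), 23(W), 22(W), all W → L
n=27: reaches L-position 26 → W
n=28: reaches L-position 26 → W
n=29: reaches L-position 26 → W
n=30: reaches L-position 26 → W
From 30, the L positions reachable in one move are: 26.

Remove 4, leaving 26.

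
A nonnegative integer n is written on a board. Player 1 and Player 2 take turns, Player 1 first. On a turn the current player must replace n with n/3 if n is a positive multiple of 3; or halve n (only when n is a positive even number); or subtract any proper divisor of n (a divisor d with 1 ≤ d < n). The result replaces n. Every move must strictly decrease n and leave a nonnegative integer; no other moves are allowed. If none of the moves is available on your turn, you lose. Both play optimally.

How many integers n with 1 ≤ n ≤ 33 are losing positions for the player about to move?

Positions with no move are L. A position that does have a move is losing for the player to move precisely when every available move leads to a winning position for the opponent. Fill in the labels:
n=0: no move → L
n=1: no move → L
n=2: →1(L), so W
n=3: →1(L), so W
n=4: →2(W), 3(W) — all W, so L
n=5: →4(L), so W
n=6: →4(L), so W
n=7: →6(W) only, which is W, so L
n=8: →4(L), so W
n=9: →3(W), 6(W), 8(W) — all W, so L
n=10: →9(L), so W
n=11: →10(W) only, which is W, so L
n=12: →4(L), so W
n=13: →12(W) only, which is W, so L
n=14: →7(L), so W
n=15: →5(W), 10(W), 12(W), 14(W) — all W, so L
n=16: →15(L), so W
n=17: →16(W) only, which is W, so L
n=18: →9(L), so W
n=19: →18(W) only, which is W, so L
n=20: →15(L), so W
n=21: →7(L), so W
n=22: →11(L), so W
n=23: →22(W) only, which is W, so L
n=24: →23(L), so W
n=25: →20(W), 24(W) — all W, so L
n=26: →13(L), so W
n=27: →9(L), so W
n=28: →14(W), 21(W), 24(W), 26(W), 27(W) — all W, so L
n=29: →28(L), so W
n=30: →15(L), so W
n=31: →30(W) only, which is W, so L
n=32: →28(L), so W
n=33: →11(L), so W
L entries with 1 ≤ n ≤ 33 (n=0 is outside the asked range and is not counted): n = 1, 4, 7, 9, 11, 13, 15, 17, 19, 23, 25, 28, 31; that makes 13.

13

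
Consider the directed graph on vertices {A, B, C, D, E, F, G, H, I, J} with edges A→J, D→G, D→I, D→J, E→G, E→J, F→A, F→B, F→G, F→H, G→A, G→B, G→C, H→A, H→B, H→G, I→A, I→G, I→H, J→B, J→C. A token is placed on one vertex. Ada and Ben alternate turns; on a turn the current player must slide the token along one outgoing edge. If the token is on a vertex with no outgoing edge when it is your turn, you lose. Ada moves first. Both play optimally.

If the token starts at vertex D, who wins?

Build the W/L table. Terminal = L. A non-terminal position is W if it has a move to some L; otherwise it is L.
Every edge goes from a vertex to one that appears earlier in the order C, B, J, A, G, H, E, F, I, D, so processing vertices in that order labels each vertex after all of its successors.
C: no outgoing edge → L
B: no outgoing edge → L
J: can move to B, which is L ⇒ W
A: the only move is to J(W), a W ⇒ L
G: can move to A, which is L ⇒ W
H: can move to A, which is L ⇒ W
E: moves to G(W), J(W); every one is W ⇒ L
F: can move to A, which is L ⇒ W
I: can move to A, which is L ⇒ W
D: moves to I(W), G(W), J(W); every one is W ⇒ L
Every move from D reaches a W position, so the mover loses.

Ben wins.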